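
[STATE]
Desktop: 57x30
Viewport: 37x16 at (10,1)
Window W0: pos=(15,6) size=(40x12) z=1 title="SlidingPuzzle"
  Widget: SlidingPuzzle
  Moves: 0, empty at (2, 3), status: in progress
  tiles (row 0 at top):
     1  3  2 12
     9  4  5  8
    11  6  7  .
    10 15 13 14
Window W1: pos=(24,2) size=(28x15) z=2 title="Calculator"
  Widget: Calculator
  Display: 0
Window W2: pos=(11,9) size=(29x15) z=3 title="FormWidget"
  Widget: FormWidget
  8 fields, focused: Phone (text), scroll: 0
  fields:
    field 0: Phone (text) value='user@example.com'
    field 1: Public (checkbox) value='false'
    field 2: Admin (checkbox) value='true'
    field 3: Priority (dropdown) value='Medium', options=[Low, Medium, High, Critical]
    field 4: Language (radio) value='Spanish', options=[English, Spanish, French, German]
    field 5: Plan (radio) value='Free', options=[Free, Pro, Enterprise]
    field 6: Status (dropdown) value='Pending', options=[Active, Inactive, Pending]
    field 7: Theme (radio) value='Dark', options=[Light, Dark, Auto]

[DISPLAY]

                                     
              ┏━━━━━━━━━━━━━━━━━━━━━━
              ┃ Calculator           
              ┠──────────────────────
              ┃                      
     ┏━━━━━━━━┃┌───┬───┬───┬───┐     
     ┃ Sliding┃│ 7 │ 8 │ 9 │ ÷ │     
     ┠────────┃├───┼───┼───┼───┤     
 ┏━━━━━━━━━━━━━━━━━━━━━━━━━━━┓ │     
 ┃ FormWidget                ┃─┤     
 ┠───────────────────────────┨ │     
 ┃> Phone:      [user@exampl]┃─┤     
 ┃  Public:     [ ]          ┃ │     
 ┃  Admin:      [x]          ┃─┤     
 ┃  Priority:   [Medium    ▼]┃+│     
 ┃  Language:   ( ) English  ┃━━━━━━━


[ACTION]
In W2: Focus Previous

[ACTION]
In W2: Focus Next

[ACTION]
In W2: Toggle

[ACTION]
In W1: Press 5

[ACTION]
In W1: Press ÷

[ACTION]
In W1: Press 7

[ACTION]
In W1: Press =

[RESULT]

                                     
              ┏━━━━━━━━━━━━━━━━━━━━━━
              ┃ Calculator           
              ┠──────────────────────
              ┃              0.714285
     ┏━━━━━━━━┃┌───┬───┬───┬───┐     
     ┃ Sliding┃│ 7 │ 8 │ 9 │ ÷ │     
     ┠────────┃├───┼───┼───┼───┤     
 ┏━━━━━━━━━━━━━━━━━━━━━━━━━━━┓ │     
 ┃ FormWidget                ┃─┤     
 ┠───────────────────────────┨ │     
 ┃> Phone:      [user@exampl]┃─┤     
 ┃  Public:     [ ]          ┃ │     
 ┃  Admin:      [x]          ┃─┤     
 ┃  Priority:   [Medium    ▼]┃+│     
 ┃  Language:   ( ) English  ┃━━━━━━━


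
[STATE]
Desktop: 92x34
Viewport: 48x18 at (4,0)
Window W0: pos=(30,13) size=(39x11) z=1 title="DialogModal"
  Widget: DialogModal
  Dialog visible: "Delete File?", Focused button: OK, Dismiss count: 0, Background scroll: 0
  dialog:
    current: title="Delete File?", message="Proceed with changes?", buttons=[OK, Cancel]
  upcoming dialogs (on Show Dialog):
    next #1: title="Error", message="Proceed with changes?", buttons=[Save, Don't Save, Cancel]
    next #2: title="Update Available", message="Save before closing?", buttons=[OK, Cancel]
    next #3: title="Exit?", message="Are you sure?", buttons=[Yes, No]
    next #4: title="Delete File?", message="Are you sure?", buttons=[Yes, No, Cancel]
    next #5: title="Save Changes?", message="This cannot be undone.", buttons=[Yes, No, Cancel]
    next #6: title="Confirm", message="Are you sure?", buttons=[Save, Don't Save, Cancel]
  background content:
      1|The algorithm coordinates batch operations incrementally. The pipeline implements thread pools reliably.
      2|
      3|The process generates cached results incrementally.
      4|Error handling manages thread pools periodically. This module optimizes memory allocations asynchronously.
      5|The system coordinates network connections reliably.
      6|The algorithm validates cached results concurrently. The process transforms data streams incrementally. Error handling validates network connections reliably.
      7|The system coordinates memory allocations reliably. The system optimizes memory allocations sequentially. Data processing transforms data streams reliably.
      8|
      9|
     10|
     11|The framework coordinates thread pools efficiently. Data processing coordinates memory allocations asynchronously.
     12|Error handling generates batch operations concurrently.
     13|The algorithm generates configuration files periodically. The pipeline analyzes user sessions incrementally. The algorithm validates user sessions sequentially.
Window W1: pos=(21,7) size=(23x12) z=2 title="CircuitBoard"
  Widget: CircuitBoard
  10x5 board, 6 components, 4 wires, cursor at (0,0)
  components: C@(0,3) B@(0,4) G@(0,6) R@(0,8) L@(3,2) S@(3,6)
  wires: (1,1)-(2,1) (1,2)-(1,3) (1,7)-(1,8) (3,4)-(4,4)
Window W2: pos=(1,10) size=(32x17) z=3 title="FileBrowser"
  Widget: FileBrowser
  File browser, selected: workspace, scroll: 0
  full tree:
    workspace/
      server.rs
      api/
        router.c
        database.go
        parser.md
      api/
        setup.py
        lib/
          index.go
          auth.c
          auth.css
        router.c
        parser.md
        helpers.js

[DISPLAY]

                                                
                                                
                                                
                                                
                                                
                                                
                                                
                 ┏━━━━━━━━━━━━━━━━━━━━━┓        
                 ┃ CircuitBoard        ┃        
                 ┠─────────────────────┨        
━━━━━━━━━━━━━━━━━━━━━━━━━━━━┓4 5 6 7 8 ┃        
ileBrowser                  ┃     C   B┃        
────────────────────────────┨          ┃        
[-] workspace/              ┃ · ─ ·    ┃━━━━━━━━
  server.rs                 ┃          ┃        
  [+] api/                  ┃          ┃────────
  [+] api/                  ┃          ┃ coordin
                            ┃ L       ·┃────────


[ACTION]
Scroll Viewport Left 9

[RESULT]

                                                
                                                
                                                
                                                
                                                
                                                
                                                
                     ┏━━━━━━━━━━━━━━━━━━━━━┓    
                     ┃ CircuitBoard        ┃    
                     ┠─────────────────────┨    
 ┏━━━━━━━━━━━━━━━━━━━━━━━━━━━━━━┓4 5 6 7 8 ┃    
 ┃ FileBrowser                  ┃     C   B┃    
 ┠──────────────────────────────┨          ┃    
 ┃> [-] workspace/              ┃ · ─ ·    ┃━━━━
 ┃    server.rs                 ┃          ┃    
 ┃    [+] api/                  ┃          ┃────
 ┃    [+] api/                  ┃          ┃ coo
 ┃                              ┃ L       ·┃────


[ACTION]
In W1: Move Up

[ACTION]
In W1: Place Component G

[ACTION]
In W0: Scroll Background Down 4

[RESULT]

                                                
                                                
                                                
                                                
                                                
                                                
                                                
                     ┏━━━━━━━━━━━━━━━━━━━━━┓    
                     ┃ CircuitBoard        ┃    
                     ┠─────────────────────┨    
 ┏━━━━━━━━━━━━━━━━━━━━━━━━━━━━━━┓4 5 6 7 8 ┃    
 ┃ FileBrowser                  ┃     C   B┃    
 ┠──────────────────────────────┨          ┃    
 ┃> [-] workspace/              ┃ · ─ ·    ┃━━━━
 ┃    server.rs                 ┃          ┃    
 ┃    [+] api/                  ┃          ┃────
 ┃    [+] api/                  ┃          ┃ordi
 ┃                              ┃ L       ·┃────


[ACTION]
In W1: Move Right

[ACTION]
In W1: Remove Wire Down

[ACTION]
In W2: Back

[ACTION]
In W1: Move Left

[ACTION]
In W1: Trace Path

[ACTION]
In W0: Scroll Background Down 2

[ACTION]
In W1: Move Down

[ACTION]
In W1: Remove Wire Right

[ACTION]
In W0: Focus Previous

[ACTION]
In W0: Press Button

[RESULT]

                                                
                                                
                                                
                                                
                                                
                                                
                                                
                     ┏━━━━━━━━━━━━━━━━━━━━━┓    
                     ┃ CircuitBoard        ┃    
                     ┠─────────────────────┨    
 ┏━━━━━━━━━━━━━━━━━━━━━━━━━━━━━━┓4 5 6 7 8 ┃    
 ┃ FileBrowser                  ┃     C   B┃    
 ┠──────────────────────────────┨          ┃    
 ┃> [-] workspace/              ┃ · ─ ·    ┃━━━━
 ┃    server.rs                 ┃          ┃    
 ┃    [+] api/                  ┃          ┃────
 ┃    [+] api/                  ┃          ┃ordi
 ┃                              ┃ L       ·┃    


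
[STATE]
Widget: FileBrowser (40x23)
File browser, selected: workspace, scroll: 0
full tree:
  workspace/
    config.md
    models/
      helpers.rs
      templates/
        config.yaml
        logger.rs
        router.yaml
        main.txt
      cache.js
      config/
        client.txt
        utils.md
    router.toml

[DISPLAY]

> [-] workspace/                        
    config.md                           
    [+] models/                         
    router.toml                         
                                        
                                        
                                        
                                        
                                        
                                        
                                        
                                        
                                        
                                        
                                        
                                        
                                        
                                        
                                        
                                        
                                        
                                        
                                        


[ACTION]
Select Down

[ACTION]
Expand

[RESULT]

  [-] workspace/                        
  > config.md                           
    [+] models/                         
    router.toml                         
                                        
                                        
                                        
                                        
                                        
                                        
                                        
                                        
                                        
                                        
                                        
                                        
                                        
                                        
                                        
                                        
                                        
                                        
                                        


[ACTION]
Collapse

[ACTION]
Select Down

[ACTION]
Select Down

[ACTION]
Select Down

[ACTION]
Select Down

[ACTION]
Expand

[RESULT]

  [-] workspace/                        
    config.md                           
    [+] models/                         
  > router.toml                         
                                        
                                        
                                        
                                        
                                        
                                        
                                        
                                        
                                        
                                        
                                        
                                        
                                        
                                        
                                        
                                        
                                        
                                        
                                        


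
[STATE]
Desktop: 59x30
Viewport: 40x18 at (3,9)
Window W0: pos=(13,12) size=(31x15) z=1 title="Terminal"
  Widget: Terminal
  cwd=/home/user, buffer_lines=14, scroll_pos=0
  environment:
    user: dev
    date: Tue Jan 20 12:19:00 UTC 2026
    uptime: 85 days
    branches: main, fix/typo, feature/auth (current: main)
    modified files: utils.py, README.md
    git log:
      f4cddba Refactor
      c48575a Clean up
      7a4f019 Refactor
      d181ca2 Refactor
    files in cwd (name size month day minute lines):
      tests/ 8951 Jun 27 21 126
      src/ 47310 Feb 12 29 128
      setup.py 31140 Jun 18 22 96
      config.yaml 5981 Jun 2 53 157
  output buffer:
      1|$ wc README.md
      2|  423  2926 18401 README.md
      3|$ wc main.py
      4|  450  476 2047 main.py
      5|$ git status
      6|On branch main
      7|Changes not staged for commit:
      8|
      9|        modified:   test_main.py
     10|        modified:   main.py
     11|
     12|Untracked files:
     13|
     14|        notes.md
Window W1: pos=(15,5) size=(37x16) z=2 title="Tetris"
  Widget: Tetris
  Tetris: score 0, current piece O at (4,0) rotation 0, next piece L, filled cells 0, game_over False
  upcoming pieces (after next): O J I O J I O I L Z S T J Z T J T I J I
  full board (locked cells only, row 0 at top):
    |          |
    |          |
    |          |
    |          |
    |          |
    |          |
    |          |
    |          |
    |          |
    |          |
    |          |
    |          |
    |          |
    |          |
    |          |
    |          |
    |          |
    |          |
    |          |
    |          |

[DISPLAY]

            ┃          │  ▒             
            ┃          │▒▒▒             
            ┃          │                
          ┏━┃          │                
          ┃ ┃          │                
          ┠─┃          │Score:          
          ┃$┃          │0               
          ┃ ┃          │                
          ┃$┃          │                
          ┃ ┃          │                
          ┃$┃          │                
          ┃O┗━━━━━━━━━━━━━━━━━━━━━━━━━━━
          ┃Changes not staged for commit
          ┃                             
          ┃        modified:   test_main
          ┃        modified:   main.py  
          ┃                             
          ┗━━━━━━━━━━━━━━━━━━━━━━━━━━━━━


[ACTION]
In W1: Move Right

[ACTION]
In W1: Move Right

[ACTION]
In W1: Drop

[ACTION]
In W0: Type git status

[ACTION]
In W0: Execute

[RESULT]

            ┃          │  ▒             
            ┃          │▒▒▒             
            ┃          │                
          ┏━┃          │                
          ┃ ┃          │                
          ┠─┃          │Score:          
          ┃ ┃          │0               
          ┃U┃          │                
          ┃ ┃          │                
          ┃ ┃          │                
          ┃$┃          │                
          ┃O┗━━━━━━━━━━━━━━━━━━━━━━━━━━━
          ┃Changes not staged for commit
          ┃                             
          ┃        modified:   utils.py 
          ┃        modified:   README.md
          ┃$ █                          
          ┗━━━━━━━━━━━━━━━━━━━━━━━━━━━━━


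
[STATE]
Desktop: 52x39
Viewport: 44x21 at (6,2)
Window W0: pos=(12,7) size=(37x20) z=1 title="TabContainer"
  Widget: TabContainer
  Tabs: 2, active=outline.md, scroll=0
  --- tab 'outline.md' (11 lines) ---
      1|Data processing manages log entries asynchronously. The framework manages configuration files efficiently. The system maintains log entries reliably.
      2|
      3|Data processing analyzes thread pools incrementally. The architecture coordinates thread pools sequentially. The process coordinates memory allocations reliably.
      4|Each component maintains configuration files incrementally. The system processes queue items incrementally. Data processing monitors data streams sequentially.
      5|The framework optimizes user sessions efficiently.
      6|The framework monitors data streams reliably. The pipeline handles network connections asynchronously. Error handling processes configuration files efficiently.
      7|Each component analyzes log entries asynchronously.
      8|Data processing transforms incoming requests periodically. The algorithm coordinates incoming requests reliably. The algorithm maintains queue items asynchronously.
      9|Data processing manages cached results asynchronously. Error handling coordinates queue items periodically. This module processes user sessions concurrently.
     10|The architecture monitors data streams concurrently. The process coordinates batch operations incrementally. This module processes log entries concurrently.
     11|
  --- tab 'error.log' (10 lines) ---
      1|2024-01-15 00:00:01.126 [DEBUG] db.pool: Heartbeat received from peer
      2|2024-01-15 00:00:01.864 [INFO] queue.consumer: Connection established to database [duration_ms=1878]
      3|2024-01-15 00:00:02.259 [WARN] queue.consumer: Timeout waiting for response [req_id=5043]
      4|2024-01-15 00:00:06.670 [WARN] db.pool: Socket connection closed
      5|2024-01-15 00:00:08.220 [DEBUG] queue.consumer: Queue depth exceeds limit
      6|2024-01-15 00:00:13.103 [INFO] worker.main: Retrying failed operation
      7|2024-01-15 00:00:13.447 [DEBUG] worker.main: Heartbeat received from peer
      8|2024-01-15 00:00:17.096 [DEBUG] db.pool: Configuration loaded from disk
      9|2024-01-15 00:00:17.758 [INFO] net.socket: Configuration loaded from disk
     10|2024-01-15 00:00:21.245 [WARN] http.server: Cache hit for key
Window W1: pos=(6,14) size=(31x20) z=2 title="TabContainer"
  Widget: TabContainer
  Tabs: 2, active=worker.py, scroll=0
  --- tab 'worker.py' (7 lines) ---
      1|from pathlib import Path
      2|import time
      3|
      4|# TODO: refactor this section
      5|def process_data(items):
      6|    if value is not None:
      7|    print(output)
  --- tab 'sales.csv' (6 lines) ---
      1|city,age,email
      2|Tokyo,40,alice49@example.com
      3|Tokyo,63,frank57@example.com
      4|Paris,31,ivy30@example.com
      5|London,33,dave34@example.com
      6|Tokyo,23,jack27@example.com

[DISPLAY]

                                            
                                            
                                            
                                            
                                            
      ┏━━━━━━━━━━━━━━━━━━━━━━━━━━━━━━━━━━━┓ 
      ┃ TabContainer                      ┃ 
      ┠───────────────────────────────────┨ 
      ┃[outline.md]│ error.log            ┃ 
      ┃───────────────────────────────────┃ 
      ┃Data processing manages log entries┃ 
      ┃                                   ┃ 
┏━━━━━━━━━━━━━━━━━━━━━━━━━━━━━┓ thread poo┃ 
┃ TabContainer                ┃ configurat┃ 
┠─────────────────────────────┨user sessio┃ 
┃[worker.py]│ sales.csv       ┃ata streams┃ 
┃─────────────────────────────┃log entries┃ 
┃from pathlib import Path     ┃ms incoming┃ 
┃import time                  ┃cached resu┃ 
┃                             ┃s data stre┃ 
┃# TODO: refactor this section┃           ┃ 


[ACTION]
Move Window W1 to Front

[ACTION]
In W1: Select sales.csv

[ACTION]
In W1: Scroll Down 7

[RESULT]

                                            
                                            
                                            
                                            
                                            
      ┏━━━━━━━━━━━━━━━━━━━━━━━━━━━━━━━━━━━┓ 
      ┃ TabContainer                      ┃ 
      ┠───────────────────────────────────┨ 
      ┃[outline.md]│ error.log            ┃ 
      ┃───────────────────────────────────┃ 
      ┃Data processing manages log entries┃ 
      ┃                                   ┃ 
┏━━━━━━━━━━━━━━━━━━━━━━━━━━━━━┓ thread poo┃ 
┃ TabContainer                ┃ configurat┃ 
┠─────────────────────────────┨user sessio┃ 
┃ worker.py │[sales.csv]      ┃ata streams┃ 
┃─────────────────────────────┃log entries┃ 
┃Tokyo,23,jack27@example.com  ┃ms incoming┃ 
┃                             ┃cached resu┃ 
┃                             ┃s data stre┃ 
┃                             ┃           ┃ 


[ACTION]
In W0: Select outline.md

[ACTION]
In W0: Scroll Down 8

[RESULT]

                                            
                                            
                                            
                                            
                                            
      ┏━━━━━━━━━━━━━━━━━━━━━━━━━━━━━━━━━━━┓ 
      ┃ TabContainer                      ┃ 
      ┠───────────────────────────────────┨ 
      ┃[outline.md]│ error.log            ┃ 
      ┃───────────────────────────────────┃ 
      ┃Data processing manages cached resu┃ 
      ┃The architecture monitors data stre┃ 
┏━━━━━━━━━━━━━━━━━━━━━━━━━━━━━┓           ┃ 
┃ TabContainer                ┃           ┃ 
┠─────────────────────────────┨           ┃ 
┃ worker.py │[sales.csv]      ┃           ┃ 
┃─────────────────────────────┃           ┃ 
┃Tokyo,23,jack27@example.com  ┃           ┃ 
┃                             ┃           ┃ 
┃                             ┃           ┃ 
┃                             ┃           ┃ 


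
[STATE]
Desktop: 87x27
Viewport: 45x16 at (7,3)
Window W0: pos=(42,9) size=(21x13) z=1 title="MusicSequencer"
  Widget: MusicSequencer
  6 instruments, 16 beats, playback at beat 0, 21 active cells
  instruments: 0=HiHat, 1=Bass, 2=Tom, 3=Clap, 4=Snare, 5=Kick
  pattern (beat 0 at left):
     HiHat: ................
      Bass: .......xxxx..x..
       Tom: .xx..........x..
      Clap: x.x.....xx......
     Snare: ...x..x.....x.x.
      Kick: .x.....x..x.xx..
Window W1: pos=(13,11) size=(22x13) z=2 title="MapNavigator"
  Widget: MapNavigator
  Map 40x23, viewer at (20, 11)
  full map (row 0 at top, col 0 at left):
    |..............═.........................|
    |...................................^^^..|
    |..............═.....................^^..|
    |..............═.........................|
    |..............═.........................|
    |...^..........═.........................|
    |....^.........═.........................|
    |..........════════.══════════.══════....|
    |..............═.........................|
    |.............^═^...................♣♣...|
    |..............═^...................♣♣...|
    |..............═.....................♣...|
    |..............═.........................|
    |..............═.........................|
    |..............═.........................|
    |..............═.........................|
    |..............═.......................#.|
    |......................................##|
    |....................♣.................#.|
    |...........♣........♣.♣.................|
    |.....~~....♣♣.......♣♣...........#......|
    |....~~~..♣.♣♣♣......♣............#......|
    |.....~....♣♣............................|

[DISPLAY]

                                             
                                             
                                             
                                             
                                             
                                             
                                   ┏━━━━━━━━━
                                   ┃ MusicSeq
      ┏━━━━━━━━━━━━━━━━━━━━┓       ┠─────────
      ┃ MapNavigator       ┃       ┃      ▼12
      ┠────────────────────┨       ┃ HiHat···
      ┃════════.══════════.┃       ┃  Bass···
      ┃....═...............┃       ┃   Tom·██
      ┃...^═^..............┃       ┃  Clap█·█
      ┃....═^..............┃       ┃ Snare···
      ┃....═.....@.........┃       ┃  Kick·█·


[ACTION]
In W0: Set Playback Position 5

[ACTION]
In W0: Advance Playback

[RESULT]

                                             
                                             
                                             
                                             
                                             
                                             
                                   ┏━━━━━━━━━
                                   ┃ MusicSeq
      ┏━━━━━━━━━━━━━━━━━━━━┓       ┠─────────
      ┃ MapNavigator       ┃       ┃      012
      ┠────────────────────┨       ┃ HiHat···
      ┃════════.══════════.┃       ┃  Bass···
      ┃....═...............┃       ┃   Tom·██
      ┃...^═^..............┃       ┃  Clap█·█
      ┃....═^..............┃       ┃ Snare···
      ┃....═.....@.........┃       ┃  Kick·█·


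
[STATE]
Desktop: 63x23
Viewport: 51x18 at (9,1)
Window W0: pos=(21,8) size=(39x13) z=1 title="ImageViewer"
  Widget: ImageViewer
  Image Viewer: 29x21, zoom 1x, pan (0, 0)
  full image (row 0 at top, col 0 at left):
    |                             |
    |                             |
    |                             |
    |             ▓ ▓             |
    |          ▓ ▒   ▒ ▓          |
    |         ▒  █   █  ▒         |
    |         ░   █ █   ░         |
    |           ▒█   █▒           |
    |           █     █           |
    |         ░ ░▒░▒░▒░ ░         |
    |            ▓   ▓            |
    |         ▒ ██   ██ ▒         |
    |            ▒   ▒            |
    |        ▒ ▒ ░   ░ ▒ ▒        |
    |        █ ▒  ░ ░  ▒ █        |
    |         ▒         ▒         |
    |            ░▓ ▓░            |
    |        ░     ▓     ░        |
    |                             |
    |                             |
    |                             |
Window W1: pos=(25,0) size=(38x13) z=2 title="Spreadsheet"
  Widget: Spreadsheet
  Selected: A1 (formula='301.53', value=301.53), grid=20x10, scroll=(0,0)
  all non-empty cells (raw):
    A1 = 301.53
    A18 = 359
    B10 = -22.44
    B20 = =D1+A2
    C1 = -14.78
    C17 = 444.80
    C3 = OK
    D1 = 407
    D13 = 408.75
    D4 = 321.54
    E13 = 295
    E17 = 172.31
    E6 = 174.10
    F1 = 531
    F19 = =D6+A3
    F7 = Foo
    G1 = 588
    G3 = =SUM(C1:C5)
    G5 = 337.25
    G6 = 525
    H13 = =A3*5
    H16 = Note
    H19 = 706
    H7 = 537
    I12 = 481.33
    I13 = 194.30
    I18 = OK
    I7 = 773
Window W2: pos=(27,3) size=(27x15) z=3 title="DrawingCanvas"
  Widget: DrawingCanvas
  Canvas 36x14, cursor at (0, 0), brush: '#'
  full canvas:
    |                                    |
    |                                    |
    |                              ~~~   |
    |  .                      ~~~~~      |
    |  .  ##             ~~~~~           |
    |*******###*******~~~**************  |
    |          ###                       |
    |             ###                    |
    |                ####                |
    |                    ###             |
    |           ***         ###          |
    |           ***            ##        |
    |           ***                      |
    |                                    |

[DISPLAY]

                ┃ Spreadsheet                      
                ┠──────────────────────────────────
                ┃A┏━━━━━━━━━━━━━━━━━━━━━━━━━┓      
                ┃ ┃ DrawingCanvas           ┃   D  
                ┃-┠─────────────────────────┨------
                ┃ ┃+                        ┃     4
                ┃ ┃                         ┃      
            ┏━━━┃ ┃                         ┃      
            ┃ Im┃ ┃  .                      ┃  321.
            ┠───┃ ┃  .  ##             ~~~~~┃      
            ┃   ┃ ┃*******###*******~~~*****┃      
            ┃   ┗━┃          ###            ┃━━━━━━
            ┃     ┃             ###         ┃     ┃
            ┃     ┃                ####     ┃     ┃
            ┃     ┃                    ###  ┃     ┃
            ┃     ┃           ***         ##┃     ┃
            ┃     ┗━━━━━━━━━━━━━━━━━━━━━━━━━┛     ┃
            ┃           ▒█   █▒                   ┃


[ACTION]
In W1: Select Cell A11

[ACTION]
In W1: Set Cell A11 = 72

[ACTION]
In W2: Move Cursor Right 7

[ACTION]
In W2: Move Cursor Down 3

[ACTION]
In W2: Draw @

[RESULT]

                ┃ Spreadsheet                      
                ┠──────────────────────────────────
                ┃A┏━━━━━━━━━━━━━━━━━━━━━━━━━┓      
                ┃ ┃ DrawingCanvas           ┃   D  
                ┃-┠─────────────────────────┨------
                ┃ ┃                         ┃     4
                ┃ ┃                         ┃      
            ┏━━━┃ ┃                         ┃      
            ┃ Im┃ ┃  .    @                 ┃  321.
            ┠───┃ ┃  .  ##             ~~~~~┃      
            ┃   ┃ ┃*******###*******~~~*****┃      
            ┃   ┗━┃          ###            ┃━━━━━━
            ┃     ┃             ###         ┃     ┃
            ┃     ┃                ####     ┃     ┃
            ┃     ┃                    ###  ┃     ┃
            ┃     ┃           ***         ##┃     ┃
            ┃     ┗━━━━━━━━━━━━━━━━━━━━━━━━━┛     ┃
            ┃           ▒█   █▒                   ┃


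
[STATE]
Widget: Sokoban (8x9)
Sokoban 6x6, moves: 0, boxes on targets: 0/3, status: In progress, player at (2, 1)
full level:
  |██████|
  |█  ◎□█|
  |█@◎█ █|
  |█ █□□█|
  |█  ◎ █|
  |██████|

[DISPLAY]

██████  
█  ◎□█  
█@◎█ █  
█ █□□█  
█  ◎ █  
██████  
Moves: 0
        
        


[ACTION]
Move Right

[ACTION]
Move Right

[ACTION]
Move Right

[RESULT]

██████  
█  ◎□█  
█ +█ █  
█ █□□█  
█  ◎ █  
██████  
Moves: 1
        
        


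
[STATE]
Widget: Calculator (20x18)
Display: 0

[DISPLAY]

                   0
┌───┬───┬───┬───┐   
│ 7 │ 8 │ 9 │ ÷ │   
├───┼───┼───┼───┤   
│ 4 │ 5 │ 6 │ × │   
├───┼───┼───┼───┤   
│ 1 │ 2 │ 3 │ - │   
├───┼───┼───┼───┤   
│ 0 │ . │ = │ + │   
├───┼───┼───┼───┤   
│ C │ MC│ MR│ M+│   
└───┴───┴───┴───┘   
                    
                    
                    
                    
                    
                    


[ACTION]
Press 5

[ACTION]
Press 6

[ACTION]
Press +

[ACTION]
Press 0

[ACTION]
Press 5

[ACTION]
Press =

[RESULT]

                  61
┌───┬───┬───┬───┐   
│ 7 │ 8 │ 9 │ ÷ │   
├───┼───┼───┼───┤   
│ 4 │ 5 │ 6 │ × │   
├───┼───┼───┼───┤   
│ 1 │ 2 │ 3 │ - │   
├───┼───┼───┼───┤   
│ 0 │ . │ = │ + │   
├───┼───┼───┼───┤   
│ C │ MC│ MR│ M+│   
└───┴───┴───┴───┘   
                    
                    
                    
                    
                    
                    


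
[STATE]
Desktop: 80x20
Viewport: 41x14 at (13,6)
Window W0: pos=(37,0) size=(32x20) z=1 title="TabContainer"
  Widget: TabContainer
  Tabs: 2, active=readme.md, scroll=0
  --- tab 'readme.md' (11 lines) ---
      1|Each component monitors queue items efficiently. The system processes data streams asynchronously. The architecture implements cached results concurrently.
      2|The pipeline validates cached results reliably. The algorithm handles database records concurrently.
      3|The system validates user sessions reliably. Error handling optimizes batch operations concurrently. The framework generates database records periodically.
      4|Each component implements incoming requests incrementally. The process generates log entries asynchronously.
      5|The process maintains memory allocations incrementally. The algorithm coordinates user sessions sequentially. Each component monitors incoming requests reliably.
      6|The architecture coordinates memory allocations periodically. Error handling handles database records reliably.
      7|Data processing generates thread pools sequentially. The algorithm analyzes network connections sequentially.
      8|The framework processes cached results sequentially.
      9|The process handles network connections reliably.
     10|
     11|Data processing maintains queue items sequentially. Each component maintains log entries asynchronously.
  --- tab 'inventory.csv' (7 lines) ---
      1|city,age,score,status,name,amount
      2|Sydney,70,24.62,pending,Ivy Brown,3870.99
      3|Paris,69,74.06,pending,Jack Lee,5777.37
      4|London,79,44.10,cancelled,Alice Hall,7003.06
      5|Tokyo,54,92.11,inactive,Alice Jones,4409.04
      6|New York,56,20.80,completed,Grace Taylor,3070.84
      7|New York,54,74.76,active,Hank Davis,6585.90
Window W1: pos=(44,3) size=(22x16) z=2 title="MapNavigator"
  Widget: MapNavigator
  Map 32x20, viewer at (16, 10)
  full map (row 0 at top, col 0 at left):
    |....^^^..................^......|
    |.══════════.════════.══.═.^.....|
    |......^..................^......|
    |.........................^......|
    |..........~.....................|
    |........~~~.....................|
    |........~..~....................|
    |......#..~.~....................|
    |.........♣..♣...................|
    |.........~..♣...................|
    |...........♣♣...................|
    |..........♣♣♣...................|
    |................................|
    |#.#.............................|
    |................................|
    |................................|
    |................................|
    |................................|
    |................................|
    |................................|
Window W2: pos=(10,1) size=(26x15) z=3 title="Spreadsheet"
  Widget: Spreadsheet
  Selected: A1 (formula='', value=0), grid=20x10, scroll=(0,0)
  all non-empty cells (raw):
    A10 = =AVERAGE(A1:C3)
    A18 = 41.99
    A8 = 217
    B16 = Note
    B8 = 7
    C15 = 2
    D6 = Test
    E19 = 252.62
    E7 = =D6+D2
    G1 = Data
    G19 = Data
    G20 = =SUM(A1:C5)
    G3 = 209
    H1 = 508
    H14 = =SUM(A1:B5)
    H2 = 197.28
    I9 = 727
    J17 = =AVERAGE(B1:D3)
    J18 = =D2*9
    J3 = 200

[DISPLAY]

----------------------┃ ┃The pi┃....~....
1      [0]       0    ┃ ┃The sy┃..~~~....
2        0       0    ┃ ┃Each c┃..~..~...
3        0       0    ┃ ┃The pr┃#..~.~...
4        0       0    ┃ ┃The ar┃...♣..♣..
5        0       0    ┃ ┃Data p┃...~..♣..
6        0       0    ┃ ┃The fr┃.....♣♣..
7        0       0    ┃ ┃The pr┃....♣♣♣..
8      217       7    ┃ ┃      ┃.........
━━━━━━━━━━━━━━━━━━━━━━┛ ┃Data p┃.........
                        ┃      ┃.........
                        ┃      ┃.........
                        ┃      ┗━━━━━━━━━
                        ┗━━━━━━━━━━━━━━━━


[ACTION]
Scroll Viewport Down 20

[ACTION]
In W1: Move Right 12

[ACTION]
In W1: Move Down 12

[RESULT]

----------------------┃ ┃The pi┃.........
1      [0]       0    ┃ ┃The sy┃.........
2        0       0    ┃ ┃Each c┃.........
3        0       0    ┃ ┃The pr┃.........
4        0       0    ┃ ┃The ar┃.........
5        0       0    ┃ ┃Data p┃.........
6        0       0    ┃ ┃The fr┃.........
7        0       0    ┃ ┃The pr┃         
8      217       7    ┃ ┃      ┃         
━━━━━━━━━━━━━━━━━━━━━━┛ ┃Data p┃         
                        ┃      ┃         
                        ┃      ┃         
                        ┃      ┗━━━━━━━━━
                        ┗━━━━━━━━━━━━━━━━


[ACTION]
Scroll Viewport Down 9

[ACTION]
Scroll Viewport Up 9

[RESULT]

                        ┏━━━━━━━━━━━━━━━━
━━━━━━━━━━━━━━━━━━━━━━┓ ┃ TabContainer   
preadsheet            ┃ ┠────────────────
──────────────────────┨ ┃[readm┏━━━━━━━━━
:                     ┃ ┃──────┃ MapNavig
     A       B       C┃ ┃Each c┠─────────
----------------------┃ ┃The pi┃.........
1      [0]       0    ┃ ┃The sy┃.........
2        0       0    ┃ ┃Each c┃.........
3        0       0    ┃ ┃The pr┃.........
4        0       0    ┃ ┃The ar┃.........
5        0       0    ┃ ┃Data p┃.........
6        0       0    ┃ ┃The fr┃.........
7        0       0    ┃ ┃The pr┃         
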